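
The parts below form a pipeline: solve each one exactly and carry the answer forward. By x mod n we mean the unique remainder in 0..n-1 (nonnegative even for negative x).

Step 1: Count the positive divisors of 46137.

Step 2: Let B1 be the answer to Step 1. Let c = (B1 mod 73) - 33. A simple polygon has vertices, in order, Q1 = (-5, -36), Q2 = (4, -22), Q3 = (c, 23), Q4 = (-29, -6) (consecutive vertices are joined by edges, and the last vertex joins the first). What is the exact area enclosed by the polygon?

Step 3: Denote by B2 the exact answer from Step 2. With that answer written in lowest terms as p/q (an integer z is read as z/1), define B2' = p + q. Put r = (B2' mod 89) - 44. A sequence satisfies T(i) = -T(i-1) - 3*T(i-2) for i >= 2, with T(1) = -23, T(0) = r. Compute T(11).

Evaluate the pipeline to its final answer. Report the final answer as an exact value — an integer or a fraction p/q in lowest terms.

-3773

Step 1: 46137 = 3 * 7 * 13^3; number of divisors = (1+1) * (1+1) * (3+1) = 16; answer 16
Step 2: B1 = 16; c = -17; cross terms: (-5*-22 - 4*-36)=254, (4*23 - -17*-22)=-282, (-17*-6 - -29*23)=769, (-29*-36 - -5*-6)=1014; twice the area = |1755| = 1755; area = 1755/2; answer 1755/2
Step 3: B2 = 1755/2; threaded value p + q = 1757; r = 22; T(2) = -1*(-23) - 3*(22) = -43; iterating: T(2)=-43, T(3)=112, T(4)=17, T(5)=-353, T(6)=302, T(7)=757, T(8)=-1663, T(9)=-608, T(10)=5597, T(11)=-3773; answer -3773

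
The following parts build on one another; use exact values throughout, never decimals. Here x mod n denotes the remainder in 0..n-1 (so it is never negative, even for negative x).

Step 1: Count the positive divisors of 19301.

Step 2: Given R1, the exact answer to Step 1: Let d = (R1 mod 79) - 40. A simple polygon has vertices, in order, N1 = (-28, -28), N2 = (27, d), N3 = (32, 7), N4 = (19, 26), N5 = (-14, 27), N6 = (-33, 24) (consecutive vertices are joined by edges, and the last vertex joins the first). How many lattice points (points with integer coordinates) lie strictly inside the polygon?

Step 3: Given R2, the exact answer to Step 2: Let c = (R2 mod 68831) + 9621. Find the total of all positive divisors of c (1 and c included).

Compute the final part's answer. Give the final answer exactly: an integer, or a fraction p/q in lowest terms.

Step 1: 19301 is prime, so its only divisors are 1 and 19301; count = 2; answer 2
Step 2: R1 = 2; d = -38; cross terms: (-28*-38 - 27*-28)=1820, (27*7 - 32*-38)=1405, (32*26 - 19*7)=699, (19*27 - -14*26)=877, (-14*24 - -33*27)=555, (-33*-28 - -28*24)=1596; twice the area = |6952| = 6952; area = 3476; boundary points = 5 + 5 + 1 + 1 + 1 + 1 = 14; strictly interior points = area - boundary/2 + 1 = 3470; answer 3470
Step 3: R2 = 3470; c = 13091; 13091 = 13 * 19 * 53; sigma = (1 + 13) * (1 + 19) * (1 + 53) = 14 * 20 * 54 = 15120; answer 15120

15120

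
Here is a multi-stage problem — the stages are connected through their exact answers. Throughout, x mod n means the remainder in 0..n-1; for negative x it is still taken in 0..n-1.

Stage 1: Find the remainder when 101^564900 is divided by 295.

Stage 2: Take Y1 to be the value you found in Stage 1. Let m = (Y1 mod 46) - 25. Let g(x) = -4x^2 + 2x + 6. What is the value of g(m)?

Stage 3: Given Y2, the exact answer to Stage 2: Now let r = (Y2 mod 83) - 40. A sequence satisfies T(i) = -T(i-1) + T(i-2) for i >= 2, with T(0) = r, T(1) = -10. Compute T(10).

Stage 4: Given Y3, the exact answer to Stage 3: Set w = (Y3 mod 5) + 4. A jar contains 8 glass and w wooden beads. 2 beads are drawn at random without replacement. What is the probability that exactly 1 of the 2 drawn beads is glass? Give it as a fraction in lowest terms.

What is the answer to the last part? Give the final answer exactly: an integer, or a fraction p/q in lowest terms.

16/33

Stage 1: squarings mod 295: 101^1=101, 101^2=171, 101^4=36, 101^8=116, 101^16=181, 101^32=16, 101^64=256, 101^128=46, 101^256=51, 101^512=241, 101^1024=261, 101^2048=271, 101^4096=281, 101^8192=196, 101^16384=66, 101^32768=226, 101^65536=41, 101^131072=206, 101^262144=251, 101^524288=166; 101^564900 = 101^4 * 101^32 * 101^128 * 101^512 * 101^1024 * 101^2048 * 101^4096 * 101^32768 * 101^524288 = 261 (mod 295); answer 261
Stage 2: Y1 = 261; m = 6; -4*(6)^2 + 2*(6)^1 + 6 = (-144) + (12) + (6) = -126; answer -126
Stage 3: Y2 = -126; r = 0; T(2) = -1*(-10) + 1*(0) = 10; iterating: T(2)=10, T(3)=-20, T(4)=30, T(5)=-50, T(6)=80, T(7)=-130, T(8)=210, T(9)=-340, T(10)=550; answer 550
Stage 4: Y3 = 550; w = 4; total draws C(12,2) = 66; favorable C(8,1)*C(4,1) = 32; P = 16/33; answer 16/33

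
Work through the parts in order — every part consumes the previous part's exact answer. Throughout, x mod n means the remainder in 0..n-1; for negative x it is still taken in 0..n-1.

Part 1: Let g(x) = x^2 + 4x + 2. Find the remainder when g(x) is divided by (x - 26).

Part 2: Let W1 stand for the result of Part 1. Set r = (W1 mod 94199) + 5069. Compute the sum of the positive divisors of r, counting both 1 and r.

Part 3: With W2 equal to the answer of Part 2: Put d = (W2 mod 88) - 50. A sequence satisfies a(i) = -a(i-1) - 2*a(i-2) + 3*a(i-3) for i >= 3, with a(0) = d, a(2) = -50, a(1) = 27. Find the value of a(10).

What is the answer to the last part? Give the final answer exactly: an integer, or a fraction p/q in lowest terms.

Part 1: remainder = value at the root: 1*(26)^2 + 4*(26)^1 + 2 = (676) + (104) + (2) = 782; answer 782
Part 2: W1 = 782; r = 5851; 5851 is prime, so its only divisors are 1 and 5851; sigma = 1 + 5851 = 5852; answer 5852
Part 3: W2 = 5852; d = -6; a(3) = -1*(-50) - 2*(27) + 3*(-6) = -22; iterating: a(3)=-22, a(4)=203, a(5)=-309, a(6)=-163, a(7)=1390, a(8)=-1991, a(9)=-1278, a(10)=9430; answer 9430

9430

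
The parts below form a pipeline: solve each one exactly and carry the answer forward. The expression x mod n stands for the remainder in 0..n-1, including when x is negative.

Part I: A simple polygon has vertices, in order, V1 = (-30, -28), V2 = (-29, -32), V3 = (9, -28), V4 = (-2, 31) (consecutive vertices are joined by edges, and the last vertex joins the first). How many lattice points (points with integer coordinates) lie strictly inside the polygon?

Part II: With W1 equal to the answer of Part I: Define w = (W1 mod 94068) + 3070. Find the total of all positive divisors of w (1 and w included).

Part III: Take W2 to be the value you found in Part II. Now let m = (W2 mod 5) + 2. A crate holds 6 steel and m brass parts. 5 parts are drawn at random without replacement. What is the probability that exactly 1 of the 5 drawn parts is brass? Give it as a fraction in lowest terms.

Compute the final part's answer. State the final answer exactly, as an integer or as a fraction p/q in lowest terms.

25/154

Part I: cross terms: (-30*-32 - -29*-28)=148, (-29*-28 - 9*-32)=1100, (9*31 - -2*-28)=223, (-2*-28 - -30*31)=986; twice the area = |2457| = 2457; area = 2457/2; boundary points = 1 + 2 + 1 + 1 = 5; strictly interior points = area - boundary/2 + 1 = 1227; answer 1227
Part II: W1 = 1227; w = 4297; 4297 is prime, so its only divisors are 1 and 4297; sigma = 1 + 4297 = 4298; answer 4298
Part III: W2 = 4298; m = 5; total draws C(11,5) = 462; favorable C(5,1)*C(6,4) = 75; P = 25/154; answer 25/154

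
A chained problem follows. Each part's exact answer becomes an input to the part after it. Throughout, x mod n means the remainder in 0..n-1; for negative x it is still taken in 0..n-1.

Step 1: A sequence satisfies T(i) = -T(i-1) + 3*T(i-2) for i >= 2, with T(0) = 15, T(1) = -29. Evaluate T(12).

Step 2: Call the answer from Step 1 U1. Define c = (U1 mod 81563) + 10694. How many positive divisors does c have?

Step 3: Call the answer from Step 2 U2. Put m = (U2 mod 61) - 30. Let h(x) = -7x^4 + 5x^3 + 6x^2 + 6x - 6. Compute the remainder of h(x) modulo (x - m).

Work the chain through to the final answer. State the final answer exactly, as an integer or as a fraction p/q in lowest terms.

-9978

Step 1: T(2) = -1*(-29) + 3*(15) = 74; iterating: T(2)=74, T(3)=-161, T(4)=383, T(5)=-866, T(6)=2015, T(7)=-4613, T(8)=10658, T(9)=-24497, T(10)=56471, T(11)=-129962, T(12)=299375; answer 299375
Step 2: U1 = 299375; c = 65380; 65380 = 2^2 * 5 * 7 * 467; number of divisors = (2+1) * (1+1) * (1+1) * (1+1) = 24; answer 24
Step 3: U2 = 24; m = -6; remainder = value at the root: -7*(-6)^4 + 5*(-6)^3 + 6*(-6)^2 + 6*(-6)^1 - 6 = (-9072) + (-1080) + (216) + (-36) + (-6) = -9978; answer -9978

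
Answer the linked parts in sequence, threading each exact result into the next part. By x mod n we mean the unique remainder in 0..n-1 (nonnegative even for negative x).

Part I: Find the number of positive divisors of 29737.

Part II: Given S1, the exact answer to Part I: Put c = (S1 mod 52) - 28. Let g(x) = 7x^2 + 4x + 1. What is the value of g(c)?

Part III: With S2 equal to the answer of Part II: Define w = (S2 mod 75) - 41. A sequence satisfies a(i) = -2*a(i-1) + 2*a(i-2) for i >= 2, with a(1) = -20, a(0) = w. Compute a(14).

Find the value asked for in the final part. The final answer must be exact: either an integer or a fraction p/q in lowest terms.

6361088

Part I: 29737 = 131 * 227; number of divisors = (1+1) * (1+1) = 4; answer 4
Part II: S1 = 4; c = -24; 7*(-24)^2 + 4*(-24)^1 + 1 = (4032) + (-96) + (1) = 3937; answer 3937
Part III: S2 = 3937; w = -4; a(2) = -2*(-20) + 2*(-4) = 32; iterating: a(2)=32, a(3)=-104, a(4)=272, a(5)=-752, a(6)=2048, a(7)=-5600, a(8)=15296, a(9)=-41792, a(10)=114176, a(11)=-311936, a(12)=852224, a(13)=-2328320, a(14)=6361088; answer 6361088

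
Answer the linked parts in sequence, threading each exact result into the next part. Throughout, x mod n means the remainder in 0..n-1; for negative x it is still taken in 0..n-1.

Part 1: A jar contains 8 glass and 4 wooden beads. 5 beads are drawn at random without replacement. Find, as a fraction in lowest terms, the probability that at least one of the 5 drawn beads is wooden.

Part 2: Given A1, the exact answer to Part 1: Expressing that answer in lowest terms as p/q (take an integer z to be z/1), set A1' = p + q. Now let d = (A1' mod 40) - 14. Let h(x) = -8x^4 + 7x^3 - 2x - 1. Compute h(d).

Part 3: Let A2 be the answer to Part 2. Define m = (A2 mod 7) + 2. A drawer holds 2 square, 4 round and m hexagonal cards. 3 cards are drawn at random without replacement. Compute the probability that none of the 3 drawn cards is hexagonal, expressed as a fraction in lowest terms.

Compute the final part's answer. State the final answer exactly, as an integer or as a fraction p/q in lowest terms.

Part 1: total draws C(12,5) = 792; complement C(8,5) = 56; favorable 792 - 56 = 736; P = 92/99; answer 92/99
Part 2: A1 = 92/99; threaded value p + q = 191; d = 17; -8*(17)^4 + 7*(17)^3 - 2*(17)^1 - 1 = (-668168) + (34391) + (-34) + (-1) = -633812; answer -633812
Part 3: A2 = -633812; m = 5; total draws C(11,3) = 165; favorable C(6,3) = 20; P = 4/33; answer 4/33

4/33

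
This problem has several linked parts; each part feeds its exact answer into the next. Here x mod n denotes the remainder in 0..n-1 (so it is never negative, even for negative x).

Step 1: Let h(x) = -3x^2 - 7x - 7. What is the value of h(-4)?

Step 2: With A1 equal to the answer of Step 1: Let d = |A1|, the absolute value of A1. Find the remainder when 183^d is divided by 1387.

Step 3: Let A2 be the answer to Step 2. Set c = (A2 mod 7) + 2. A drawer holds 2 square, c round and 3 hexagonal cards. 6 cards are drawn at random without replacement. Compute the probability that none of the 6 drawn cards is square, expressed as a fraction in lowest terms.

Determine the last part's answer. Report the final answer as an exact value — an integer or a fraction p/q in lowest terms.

1/28

Step 1: -3*(-4)^2 - 7*(-4)^1 - 7 = (-48) + (28) + (-7) = -27; answer -27
Step 2: A1 = -27; d = 27; squarings mod 1387: 183^1=183, 183^2=201, 183^4=178, 183^8=1170, 183^16=1318; 183^27 = 183^1 * 183^2 * 183^8 * 183^16 = 512 (mod 1387); answer 512
Step 3: A2 = 512; c = 3; total draws C(8,6) = 28; favorable C(6,6) = 1; P = 1/28; answer 1/28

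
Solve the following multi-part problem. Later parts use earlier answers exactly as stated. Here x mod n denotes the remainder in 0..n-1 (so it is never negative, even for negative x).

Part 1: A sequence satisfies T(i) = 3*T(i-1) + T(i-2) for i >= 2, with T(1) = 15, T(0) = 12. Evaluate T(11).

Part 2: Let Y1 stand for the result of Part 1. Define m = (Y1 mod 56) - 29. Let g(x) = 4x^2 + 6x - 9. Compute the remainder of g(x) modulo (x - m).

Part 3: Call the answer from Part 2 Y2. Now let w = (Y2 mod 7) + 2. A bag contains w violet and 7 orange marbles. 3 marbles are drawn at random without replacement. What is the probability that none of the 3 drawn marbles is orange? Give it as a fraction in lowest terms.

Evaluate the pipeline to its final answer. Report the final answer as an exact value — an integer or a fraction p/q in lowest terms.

5/52

Part 1: T(2) = 3*(15) + 1*(12) = 57; iterating: T(2)=57, T(3)=186, T(4)=615, T(5)=2031, T(6)=6708, T(7)=22155, T(8)=73173, T(9)=241674, T(10)=798195, T(11)=2636259; answer 2636259
Part 2: Y1 = 2636259; m = -26; remainder = value at the root: 4*(-26)^2 + 6*(-26)^1 - 9 = (2704) + (-156) + (-9) = 2539; answer 2539
Part 3: Y2 = 2539; w = 7; total draws C(14,3) = 364; favorable C(7,3) = 35; P = 5/52; answer 5/52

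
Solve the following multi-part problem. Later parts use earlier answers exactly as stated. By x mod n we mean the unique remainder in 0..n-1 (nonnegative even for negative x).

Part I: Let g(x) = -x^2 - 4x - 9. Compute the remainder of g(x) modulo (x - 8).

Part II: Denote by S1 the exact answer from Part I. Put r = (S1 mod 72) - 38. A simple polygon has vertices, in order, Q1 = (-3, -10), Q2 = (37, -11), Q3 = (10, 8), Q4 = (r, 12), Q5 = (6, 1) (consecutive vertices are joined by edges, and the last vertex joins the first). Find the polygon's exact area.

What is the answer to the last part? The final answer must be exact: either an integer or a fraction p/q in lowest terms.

Part I: remainder = value at the root: -1*(8)^2 - 4*(8)^1 - 9 = (-64) + (-32) + (-9) = -105; answer -105
Part II: S1 = -105; r = 1; cross terms: (-3*-11 - 37*-10)=403, (37*8 - 10*-11)=406, (10*12 - 1*8)=112, (1*1 - 6*12)=-71, (6*-10 - -3*1)=-57; twice the area = |793| = 793; area = 793/2; answer 793/2

793/2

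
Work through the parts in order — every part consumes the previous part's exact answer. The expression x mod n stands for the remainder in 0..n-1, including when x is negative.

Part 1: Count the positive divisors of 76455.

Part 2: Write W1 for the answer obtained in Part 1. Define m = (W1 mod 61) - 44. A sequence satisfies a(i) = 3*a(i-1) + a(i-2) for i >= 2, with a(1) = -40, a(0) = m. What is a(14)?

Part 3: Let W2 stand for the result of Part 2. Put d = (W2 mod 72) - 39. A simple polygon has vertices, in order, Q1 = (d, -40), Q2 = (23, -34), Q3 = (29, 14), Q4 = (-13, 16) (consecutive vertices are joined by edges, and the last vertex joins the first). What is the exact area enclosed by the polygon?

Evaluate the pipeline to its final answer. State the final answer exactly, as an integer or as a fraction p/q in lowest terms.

Part 1: 76455 = 3^2 * 5 * 1699; number of divisors = (2+1) * (1+1) * (1+1) = 12; answer 12
Part 2: W1 = 12; m = -32; a(2) = 3*(-40) + 1*(-32) = -152; iterating: a(2)=-152, a(3)=-496, a(4)=-1640, a(5)=-5416, a(6)=-17888, a(7)=-59080, a(8)=-195128, a(9)=-644464, a(10)=-2128520, a(11)=-7030024, a(12)=-23218592, a(13)=-76685800, a(14)=-253275992; answer -253275992
Part 3: W2 = -253275992; d = 25; cross terms: (25*-34 - 23*-40)=70, (23*14 - 29*-34)=1308, (29*16 - -13*14)=646, (-13*-40 - 25*16)=120; twice the area = |2144| = 2144; area = 1072; answer 1072

1072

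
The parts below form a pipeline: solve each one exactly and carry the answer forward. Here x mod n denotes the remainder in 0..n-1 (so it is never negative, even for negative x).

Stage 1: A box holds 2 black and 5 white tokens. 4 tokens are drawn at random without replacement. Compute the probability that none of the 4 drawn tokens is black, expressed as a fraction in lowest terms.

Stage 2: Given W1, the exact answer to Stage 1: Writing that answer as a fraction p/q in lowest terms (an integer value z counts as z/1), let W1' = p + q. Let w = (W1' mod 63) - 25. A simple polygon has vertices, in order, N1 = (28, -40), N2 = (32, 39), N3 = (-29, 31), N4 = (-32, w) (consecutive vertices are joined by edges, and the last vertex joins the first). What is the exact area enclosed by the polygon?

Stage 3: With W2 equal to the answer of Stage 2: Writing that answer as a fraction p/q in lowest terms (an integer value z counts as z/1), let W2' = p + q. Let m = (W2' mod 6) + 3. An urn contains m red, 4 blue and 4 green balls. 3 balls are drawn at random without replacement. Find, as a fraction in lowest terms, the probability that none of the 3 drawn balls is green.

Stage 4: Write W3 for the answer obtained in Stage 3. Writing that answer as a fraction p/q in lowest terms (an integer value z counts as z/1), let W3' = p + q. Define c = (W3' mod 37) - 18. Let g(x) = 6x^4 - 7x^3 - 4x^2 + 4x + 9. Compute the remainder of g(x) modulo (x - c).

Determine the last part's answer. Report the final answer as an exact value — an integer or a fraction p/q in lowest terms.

Stage 1: total draws C(7,4) = 35; favorable C(5,4) = 5; P = 1/7; answer 1/7
Stage 2: W1 = 1/7; threaded value p + q = 8; w = -17; cross terms: (28*39 - 32*-40)=2372, (32*31 - -29*39)=2123, (-29*-17 - -32*31)=1485, (-32*-40 - 28*-17)=1756; twice the area = |7736| = 7736; area = 3868; answer 3868
Stage 3: W2 = 3868; threaded value p + q = 3869; m = 8; total draws C(16,3) = 560; favorable C(12,3) = 220; P = 11/28; answer 11/28
Stage 4: W3 = 11/28; threaded value p + q = 39; c = -16; remainder = value at the root: 6*(-16)^4 - 7*(-16)^3 - 4*(-16)^2 + 4*(-16)^1 + 9 = (393216) + (28672) + (-1024) + (-64) + (9) = 420809; answer 420809

420809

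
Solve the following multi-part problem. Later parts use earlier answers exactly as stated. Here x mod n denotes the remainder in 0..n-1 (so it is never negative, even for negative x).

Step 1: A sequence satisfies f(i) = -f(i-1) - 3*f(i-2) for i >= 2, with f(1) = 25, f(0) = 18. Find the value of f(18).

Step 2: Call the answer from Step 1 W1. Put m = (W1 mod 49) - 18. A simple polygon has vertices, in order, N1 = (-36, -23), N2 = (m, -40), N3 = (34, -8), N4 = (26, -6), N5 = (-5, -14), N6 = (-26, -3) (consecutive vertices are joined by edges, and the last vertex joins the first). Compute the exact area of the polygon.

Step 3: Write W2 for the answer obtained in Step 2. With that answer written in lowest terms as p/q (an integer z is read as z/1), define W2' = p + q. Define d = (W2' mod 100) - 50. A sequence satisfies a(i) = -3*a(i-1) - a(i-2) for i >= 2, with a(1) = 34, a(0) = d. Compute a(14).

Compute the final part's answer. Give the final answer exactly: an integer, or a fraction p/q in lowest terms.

Step 1: f(2) = -1*(25) - 3*(18) = -79; iterating: f(2)=-79, f(3)=4, f(4)=233, f(5)=-245, f(6)=-454, f(7)=1189, f(8)=173, f(9)=-3740, f(10)=3221, f(11)=7999, f(12)=-17662, f(13)=-6335, f(14)=59321, f(15)=-40316, f(16)=-137647, f(17)=258595, f(18)=154346; answer 154346
Step 2: W1 = 154346; m = 27; cross terms: (-36*-40 - 27*-23)=2061, (27*-8 - 34*-40)=1144, (34*-6 - 26*-8)=4, (26*-14 - -5*-6)=-394, (-5*-3 - -26*-14)=-349, (-26*-23 - -36*-3)=490; twice the area = |2956| = 2956; area = 1478; answer 1478
Step 3: W2 = 1478; threaded value p + q = 1479; d = 29; a(2) = -3*(34) - 1*(29) = -131; iterating: a(2)=-131, a(3)=359, a(4)=-946, a(5)=2479, a(6)=-6491, a(7)=16994, a(8)=-44491, a(9)=116479, a(10)=-304946, a(11)=798359, a(12)=-2090131, a(13)=5472034, a(14)=-14325971; answer -14325971

-14325971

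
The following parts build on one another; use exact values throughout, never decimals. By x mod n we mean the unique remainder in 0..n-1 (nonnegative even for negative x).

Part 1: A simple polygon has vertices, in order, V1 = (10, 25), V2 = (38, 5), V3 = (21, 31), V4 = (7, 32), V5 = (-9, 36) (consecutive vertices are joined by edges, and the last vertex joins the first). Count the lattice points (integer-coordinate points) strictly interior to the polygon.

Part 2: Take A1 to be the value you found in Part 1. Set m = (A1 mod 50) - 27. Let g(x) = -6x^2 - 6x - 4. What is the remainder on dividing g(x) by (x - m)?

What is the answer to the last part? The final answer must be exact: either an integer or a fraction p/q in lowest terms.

Part 1: cross terms: (10*5 - 38*25)=-900, (38*31 - 21*5)=1073, (21*32 - 7*31)=455, (7*36 - -9*32)=540, (-9*25 - 10*36)=-585; twice the area = |583| = 583; area = 583/2; boundary points = 4 + 1 + 1 + 4 + 1 = 11; strictly interior points = area - boundary/2 + 1 = 287; answer 287
Part 2: A1 = 287; m = 10; remainder = value at the root: -6*(10)^2 - 6*(10)^1 - 4 = (-600) + (-60) + (-4) = -664; answer -664

-664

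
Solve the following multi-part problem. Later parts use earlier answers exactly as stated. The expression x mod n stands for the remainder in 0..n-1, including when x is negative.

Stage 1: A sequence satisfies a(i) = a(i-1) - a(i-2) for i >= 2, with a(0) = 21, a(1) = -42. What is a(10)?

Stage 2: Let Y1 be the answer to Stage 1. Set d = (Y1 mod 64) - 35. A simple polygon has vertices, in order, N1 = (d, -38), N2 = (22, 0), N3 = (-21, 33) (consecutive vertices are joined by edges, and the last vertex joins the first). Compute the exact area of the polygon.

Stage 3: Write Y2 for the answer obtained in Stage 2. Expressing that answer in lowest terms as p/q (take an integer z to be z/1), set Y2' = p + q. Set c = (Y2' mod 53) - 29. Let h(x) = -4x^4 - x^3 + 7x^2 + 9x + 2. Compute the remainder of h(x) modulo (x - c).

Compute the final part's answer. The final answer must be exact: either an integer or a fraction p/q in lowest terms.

Stage 1: a(2) = 1*(-42) - 1*(21) = -63; iterating: a(2)=-63, a(3)=-21, a(4)=42, a(5)=63, a(6)=21, a(7)=-42, a(8)=-63, a(9)=-21, a(10)=42; answer 42
Stage 2: Y1 = 42; d = 7; cross terms: (7*0 - 22*-38)=836, (22*33 - -21*0)=726, (-21*-38 - 7*33)=567; twice the area = |2129| = 2129; area = 2129/2; answer 2129/2
Stage 3: Y2 = 2129/2; threaded value p + q = 2131; c = -18; remainder = value at the root: -4*(-18)^4 - 1*(-18)^3 + 7*(-18)^2 + 9*(-18)^1 + 2 = (-419904) + (5832) + (2268) + (-162) + (2) = -411964; answer -411964

-411964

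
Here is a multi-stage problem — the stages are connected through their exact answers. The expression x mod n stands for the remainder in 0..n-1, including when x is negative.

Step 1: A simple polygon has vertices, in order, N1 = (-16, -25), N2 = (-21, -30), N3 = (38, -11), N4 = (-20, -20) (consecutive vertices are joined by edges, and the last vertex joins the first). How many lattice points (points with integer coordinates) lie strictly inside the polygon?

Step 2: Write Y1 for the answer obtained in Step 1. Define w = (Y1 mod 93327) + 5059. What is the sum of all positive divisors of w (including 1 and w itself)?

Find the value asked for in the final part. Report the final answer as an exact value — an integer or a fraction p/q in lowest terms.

Step 1: cross terms: (-16*-30 - -21*-25)=-45, (-21*-11 - 38*-30)=1371, (38*-20 - -20*-11)=-980, (-20*-25 - -16*-20)=180; twice the area = |526| = 526; area = 263; boundary points = 5 + 1 + 1 + 1 = 8; strictly interior points = area - boundary/2 + 1 = 260; answer 260
Step 2: Y1 = 260; w = 5319; 5319 = 3^3 * 197; sigma = (1 + 3 + 9 + 27) * (1 + 197) = 40 * 198 = 7920; answer 7920

7920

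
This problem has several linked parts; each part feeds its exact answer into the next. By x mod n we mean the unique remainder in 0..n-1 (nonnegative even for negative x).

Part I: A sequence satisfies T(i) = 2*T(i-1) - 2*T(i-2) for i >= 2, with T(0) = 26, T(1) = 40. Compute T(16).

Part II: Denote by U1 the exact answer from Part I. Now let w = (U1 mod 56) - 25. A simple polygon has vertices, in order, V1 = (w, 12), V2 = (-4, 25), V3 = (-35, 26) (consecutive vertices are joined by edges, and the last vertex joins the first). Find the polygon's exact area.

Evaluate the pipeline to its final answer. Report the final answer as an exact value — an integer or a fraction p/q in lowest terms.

Part I: T(2) = 2*(40) - 2*(26) = 28; iterating: T(2)=28, T(3)=-24, T(4)=-104, T(5)=-160, T(6)=-112, T(7)=96, T(8)=416, T(9)=640, T(10)=448, T(11)=-384, T(12)=-1664, T(13)=-2560, T(14)=-1792, T(15)=1536, T(16)=6656; answer 6656
Part II: U1 = 6656; w = 23; cross terms: (23*25 - -4*12)=623, (-4*26 - -35*25)=771, (-35*12 - 23*26)=-1018; twice the area = |376| = 376; area = 188; answer 188

188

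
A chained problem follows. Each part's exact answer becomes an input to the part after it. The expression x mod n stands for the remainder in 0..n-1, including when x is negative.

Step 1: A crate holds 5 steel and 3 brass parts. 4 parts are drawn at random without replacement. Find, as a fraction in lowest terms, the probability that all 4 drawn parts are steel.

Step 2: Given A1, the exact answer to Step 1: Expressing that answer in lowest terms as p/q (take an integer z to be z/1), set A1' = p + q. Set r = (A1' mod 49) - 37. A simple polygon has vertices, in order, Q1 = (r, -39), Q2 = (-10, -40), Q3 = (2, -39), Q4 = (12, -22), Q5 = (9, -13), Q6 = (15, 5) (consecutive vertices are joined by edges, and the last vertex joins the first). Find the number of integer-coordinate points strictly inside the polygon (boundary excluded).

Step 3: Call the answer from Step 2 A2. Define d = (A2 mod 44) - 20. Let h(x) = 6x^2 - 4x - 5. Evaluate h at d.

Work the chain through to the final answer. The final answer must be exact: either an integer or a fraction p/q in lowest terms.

27

Step 1: total draws C(8,4) = 70; favorable C(5,4) = 5; P = 1/14; answer 1/14
Step 2: A1 = 1/14; threaded value p + q = 15; r = -22; cross terms: (-22*-40 - -10*-39)=490, (-10*-39 - 2*-40)=470, (2*-22 - 12*-39)=424, (12*-13 - 9*-22)=42, (9*5 - 15*-13)=240, (15*-39 - -22*5)=-475; twice the area = |1191| = 1191; area = 1191/2; boundary points = 1 + 1 + 1 + 3 + 6 + 1 = 13; strictly interior points = area - boundary/2 + 1 = 590; answer 590
Step 3: A2 = 590; d = -2; 6*(-2)^2 - 4*(-2)^1 - 5 = (24) + (8) + (-5) = 27; answer 27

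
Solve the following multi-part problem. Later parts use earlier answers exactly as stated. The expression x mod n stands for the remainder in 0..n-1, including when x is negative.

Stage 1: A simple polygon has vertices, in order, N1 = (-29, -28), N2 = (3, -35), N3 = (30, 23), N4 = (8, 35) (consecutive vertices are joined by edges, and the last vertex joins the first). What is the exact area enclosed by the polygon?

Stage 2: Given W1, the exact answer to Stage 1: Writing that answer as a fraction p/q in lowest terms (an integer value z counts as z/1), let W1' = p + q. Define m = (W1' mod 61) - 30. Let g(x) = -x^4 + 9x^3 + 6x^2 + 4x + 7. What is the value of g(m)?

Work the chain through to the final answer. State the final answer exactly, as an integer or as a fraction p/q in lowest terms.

439

Stage 1: cross terms: (-29*-35 - 3*-28)=1099, (3*23 - 30*-35)=1119, (30*35 - 8*23)=866, (8*-28 - -29*35)=791; twice the area = |3875| = 3875; area = 3875/2; answer 3875/2
Stage 2: W1 = 3875/2; threaded value p + q = 3877; m = 4; -1*(4)^4 + 9*(4)^3 + 6*(4)^2 + 4*(4)^1 + 7 = (-256) + (576) + (96) + (16) + (7) = 439; answer 439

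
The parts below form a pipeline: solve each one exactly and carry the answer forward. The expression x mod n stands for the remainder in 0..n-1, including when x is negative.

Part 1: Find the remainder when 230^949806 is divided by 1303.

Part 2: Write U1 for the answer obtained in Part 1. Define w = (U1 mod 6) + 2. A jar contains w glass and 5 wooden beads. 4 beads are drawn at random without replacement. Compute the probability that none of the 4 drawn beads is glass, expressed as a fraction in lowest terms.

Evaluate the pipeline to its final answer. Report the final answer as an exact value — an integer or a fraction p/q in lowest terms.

1/99

Part 1: squarings mod 1303: 230^1=230, 230^2=780, 230^4=1202, 230^8=1080, 230^16=215, 230^32=620, 230^64=15, 230^128=225, 230^256=1111, 230^512=380, 230^1024=1070, 230^2048=866, 230^4096=731, 230^8192=131, 230^16384=222, 230^32768=1073, 230^65536=780, 230^131072=1202, 230^262144=1080, 230^524288=215; 230^949806 = 230^2 * 230^4 * 230^8 * 230^32 * 230^512 * 230^1024 * 230^2048 * 230^4096 * 230^8192 * 230^16384 * 230^131072 * 230^262144 * 230^524288 = 299 (mod 1303); answer 299
Part 2: U1 = 299; w = 7; total draws C(12,4) = 495; favorable C(5,4) = 5; P = 1/99; answer 1/99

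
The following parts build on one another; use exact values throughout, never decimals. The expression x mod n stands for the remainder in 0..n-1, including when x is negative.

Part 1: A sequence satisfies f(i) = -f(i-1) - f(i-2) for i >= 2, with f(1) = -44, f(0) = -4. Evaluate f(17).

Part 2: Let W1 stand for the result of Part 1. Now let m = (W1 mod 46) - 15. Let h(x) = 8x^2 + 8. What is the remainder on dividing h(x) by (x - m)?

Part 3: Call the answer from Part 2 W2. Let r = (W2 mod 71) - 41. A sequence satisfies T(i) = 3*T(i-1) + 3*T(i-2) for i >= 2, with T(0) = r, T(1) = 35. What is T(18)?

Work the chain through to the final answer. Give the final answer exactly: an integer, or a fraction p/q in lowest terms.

64364000490

Part 1: f(2) = -1*(-44) - 1*(-4) = 48; iterating: f(2)=48, f(3)=-4, f(4)=-44, f(5)=48, f(6)=-4, f(7)=-44, f(8)=48, f(9)=-4, f(10)=-44, f(11)=48, f(12)=-4, f(13)=-44, f(14)=48, f(15)=-4, f(16)=-44, f(17)=48; answer 48
Part 2: W1 = 48; m = -13; remainder = value at the root: 8*(-13)^2 + 8 = (1352) + (8) = 1360; answer 1360
Part 3: W2 = 1360; r = -30; T(2) = 3*(35) + 3*(-30) = 15; iterating: T(2)=15, T(3)=150, T(4)=495, T(5)=1935, T(6)=7290, T(7)=27675, T(8)=104895, T(9)=397710, T(10)=1507815, T(11)=5716575, T(12)=21673170, T(13)=82169235, T(14)=311527215, T(15)=1181089350, T(16)=4477849695, T(17)=16976817135, T(18)=64364000490; answer 64364000490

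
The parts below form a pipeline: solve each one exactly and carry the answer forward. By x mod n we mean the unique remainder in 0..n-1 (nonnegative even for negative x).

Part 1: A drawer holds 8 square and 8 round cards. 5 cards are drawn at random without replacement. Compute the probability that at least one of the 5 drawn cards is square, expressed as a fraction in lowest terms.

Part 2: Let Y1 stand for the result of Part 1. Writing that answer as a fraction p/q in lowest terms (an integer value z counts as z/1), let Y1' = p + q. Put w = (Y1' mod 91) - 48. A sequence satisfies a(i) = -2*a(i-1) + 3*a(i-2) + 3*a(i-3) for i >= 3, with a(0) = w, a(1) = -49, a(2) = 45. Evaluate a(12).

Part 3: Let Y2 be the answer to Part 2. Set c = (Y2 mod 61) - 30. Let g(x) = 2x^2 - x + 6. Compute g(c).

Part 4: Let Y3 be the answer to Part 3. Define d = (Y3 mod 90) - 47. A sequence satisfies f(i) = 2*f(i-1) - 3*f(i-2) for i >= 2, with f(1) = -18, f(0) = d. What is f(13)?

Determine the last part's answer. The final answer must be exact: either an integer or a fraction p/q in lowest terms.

9258

Part 1: total draws C(16,5) = 4368; complement C(8,5) = 56; favorable 4368 - 56 = 4312; P = 77/78; answer 77/78
Part 2: Y1 = 77/78; threaded value p + q = 155; w = 16; a(3) = -2*(45) + 3*(-49) + 3*(16) = -189; iterating: a(3)=-189, a(4)=366, a(5)=-1164, a(6)=2859, a(7)=-8112, a(8)=21309, a(9)=-58377, a(10)=156345, a(11)=-423894, a(12)=1141692; answer 1141692
Part 3: Y2 = 1141692; c = -14; 2*(-14)^2 - 1*(-14)^1 + 6 = (392) + (14) + (6) = 412; answer 412
Part 4: Y3 = 412; d = 5; f(2) = 2*(-18) - 3*(5) = -51; iterating: f(2)=-51, f(3)=-48, f(4)=57, f(5)=258, f(6)=345, f(7)=-84, f(8)=-1203, f(9)=-2154, f(10)=-699, f(11)=5064, f(12)=12225, f(13)=9258; answer 9258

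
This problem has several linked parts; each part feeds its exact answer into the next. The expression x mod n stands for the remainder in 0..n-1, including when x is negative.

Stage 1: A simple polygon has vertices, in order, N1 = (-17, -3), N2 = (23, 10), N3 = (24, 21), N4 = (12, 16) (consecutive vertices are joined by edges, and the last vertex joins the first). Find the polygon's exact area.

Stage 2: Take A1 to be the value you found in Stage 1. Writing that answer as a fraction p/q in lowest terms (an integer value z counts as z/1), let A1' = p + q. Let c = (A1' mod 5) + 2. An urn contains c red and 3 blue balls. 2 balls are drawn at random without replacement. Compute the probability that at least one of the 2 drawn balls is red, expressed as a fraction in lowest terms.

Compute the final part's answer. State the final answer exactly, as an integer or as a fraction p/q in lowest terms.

Stage 1: cross terms: (-17*10 - 23*-3)=-101, (23*21 - 24*10)=243, (24*16 - 12*21)=132, (12*-3 - -17*16)=236; twice the area = |510| = 510; area = 255; answer 255
Stage 2: A1 = 255; threaded value p + q = 256; c = 3; total draws C(6,2) = 15; complement C(3,2) = 3; favorable 15 - 3 = 12; P = 4/5; answer 4/5

4/5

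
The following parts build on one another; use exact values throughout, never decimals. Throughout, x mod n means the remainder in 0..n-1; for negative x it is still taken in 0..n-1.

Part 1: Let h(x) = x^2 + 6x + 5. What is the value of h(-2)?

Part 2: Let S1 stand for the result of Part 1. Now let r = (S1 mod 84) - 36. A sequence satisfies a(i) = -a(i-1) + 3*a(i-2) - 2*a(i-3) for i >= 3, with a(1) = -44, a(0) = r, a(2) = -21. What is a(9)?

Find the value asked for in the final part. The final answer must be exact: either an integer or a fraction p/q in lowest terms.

Part 1: 1*(-2)^2 + 6*(-2)^1 + 5 = (4) + (-12) + (5) = -3; answer -3
Part 2: S1 = -3; r = 45; a(3) = -1*(-21) + 3*(-44) - 2*(45) = -201; iterating: a(3)=-201, a(4)=226, a(5)=-787, a(6)=1867, a(7)=-4680, a(8)=11855, a(9)=-29629; answer -29629

-29629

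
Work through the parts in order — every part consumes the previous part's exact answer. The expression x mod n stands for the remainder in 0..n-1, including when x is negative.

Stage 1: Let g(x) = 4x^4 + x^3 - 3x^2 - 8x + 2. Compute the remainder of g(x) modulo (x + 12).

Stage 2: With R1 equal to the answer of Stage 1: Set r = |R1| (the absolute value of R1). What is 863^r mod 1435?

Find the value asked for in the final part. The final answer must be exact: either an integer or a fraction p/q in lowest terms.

4

Stage 1: remainder = value at the root: 4*(-12)^4 + 1*(-12)^3 - 3*(-12)^2 - 8*(-12)^1 + 2 = (82944) + (-1728) + (-432) + (96) + (2) = 80882; answer 80882
Stage 2: R1 = 80882; r = 80882; squarings mod 1435: 863^1=863, 863^2=4, 863^4=16, 863^8=256, 863^16=961, 863^32=816, 863^64=16, 863^128=256, 863^256=961, 863^512=816, 863^1024=16, 863^2048=256, 863^4096=961, 863^8192=816, 863^16384=16, 863^32768=256, 863^65536=961; 863^80882 = 863^2 * 863^16 * 863^32 * 863^64 * 863^128 * 863^256 * 863^512 * 863^2048 * 863^4096 * 863^8192 * 863^65536 = 4 (mod 1435); answer 4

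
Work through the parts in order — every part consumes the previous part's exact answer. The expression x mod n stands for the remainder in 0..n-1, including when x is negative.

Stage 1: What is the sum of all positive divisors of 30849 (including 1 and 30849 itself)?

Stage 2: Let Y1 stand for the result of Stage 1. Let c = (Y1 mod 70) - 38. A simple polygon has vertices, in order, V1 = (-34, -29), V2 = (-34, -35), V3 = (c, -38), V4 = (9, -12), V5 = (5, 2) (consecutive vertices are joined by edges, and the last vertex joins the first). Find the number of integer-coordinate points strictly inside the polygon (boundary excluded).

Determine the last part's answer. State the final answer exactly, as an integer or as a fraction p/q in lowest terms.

961

Stage 1: 30849 = 3 * 7 * 13 * 113; sigma = (1 + 3) * (1 + 7) * (1 + 13) * (1 + 113) = 4 * 8 * 14 * 114 = 51072; answer 51072
Stage 2: Y1 = 51072; c = 4; cross terms: (-34*-35 - -34*-29)=204, (-34*-38 - 4*-35)=1432, (4*-12 - 9*-38)=294, (9*2 - 5*-12)=78, (5*-29 - -34*2)=-77; twice the area = |1931| = 1931; area = 1931/2; boundary points = 6 + 1 + 1 + 2 + 1 = 11; strictly interior points = area - boundary/2 + 1 = 961; answer 961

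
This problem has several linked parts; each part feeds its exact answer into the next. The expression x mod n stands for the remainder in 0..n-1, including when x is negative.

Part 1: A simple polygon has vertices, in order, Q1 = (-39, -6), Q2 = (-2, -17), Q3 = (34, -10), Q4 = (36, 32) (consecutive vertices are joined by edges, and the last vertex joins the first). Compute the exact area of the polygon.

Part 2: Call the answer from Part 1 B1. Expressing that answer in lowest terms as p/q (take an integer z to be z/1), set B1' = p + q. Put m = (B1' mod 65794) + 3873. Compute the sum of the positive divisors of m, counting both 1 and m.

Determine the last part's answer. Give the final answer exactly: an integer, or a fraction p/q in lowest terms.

13314

Part 1: cross terms: (-39*-17 - -2*-6)=651, (-2*-10 - 34*-17)=598, (34*32 - 36*-10)=1448, (36*-6 - -39*32)=1032; twice the area = |3729| = 3729; area = 3729/2; answer 3729/2
Part 2: B1 = 3729/2; threaded value p + q = 3731; m = 7604; 7604 = 2^2 * 1901; sigma = (1 + 2 + 4) * (1 + 1901) = 7 * 1902 = 13314; answer 13314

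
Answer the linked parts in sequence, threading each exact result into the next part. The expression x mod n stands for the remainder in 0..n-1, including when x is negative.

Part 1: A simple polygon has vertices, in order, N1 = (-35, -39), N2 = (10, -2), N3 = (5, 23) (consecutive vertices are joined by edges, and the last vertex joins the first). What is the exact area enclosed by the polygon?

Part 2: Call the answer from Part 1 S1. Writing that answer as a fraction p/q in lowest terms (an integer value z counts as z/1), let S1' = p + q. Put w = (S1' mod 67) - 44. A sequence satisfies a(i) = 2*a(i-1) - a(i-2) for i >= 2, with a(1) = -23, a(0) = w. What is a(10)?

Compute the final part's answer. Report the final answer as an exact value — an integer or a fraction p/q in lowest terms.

-311

Part 1: cross terms: (-35*-2 - 10*-39)=460, (10*23 - 5*-2)=240, (5*-39 - -35*23)=610; twice the area = |1310| = 1310; area = 655; answer 655
Part 2: S1 = 655; threaded value p + q = 656; w = 9; a(2) = 2*(-23) - 1*(9) = -55; iterating: a(2)=-55, a(3)=-87, a(4)=-119, a(5)=-151, a(6)=-183, a(7)=-215, a(8)=-247, a(9)=-279, a(10)=-311; answer -311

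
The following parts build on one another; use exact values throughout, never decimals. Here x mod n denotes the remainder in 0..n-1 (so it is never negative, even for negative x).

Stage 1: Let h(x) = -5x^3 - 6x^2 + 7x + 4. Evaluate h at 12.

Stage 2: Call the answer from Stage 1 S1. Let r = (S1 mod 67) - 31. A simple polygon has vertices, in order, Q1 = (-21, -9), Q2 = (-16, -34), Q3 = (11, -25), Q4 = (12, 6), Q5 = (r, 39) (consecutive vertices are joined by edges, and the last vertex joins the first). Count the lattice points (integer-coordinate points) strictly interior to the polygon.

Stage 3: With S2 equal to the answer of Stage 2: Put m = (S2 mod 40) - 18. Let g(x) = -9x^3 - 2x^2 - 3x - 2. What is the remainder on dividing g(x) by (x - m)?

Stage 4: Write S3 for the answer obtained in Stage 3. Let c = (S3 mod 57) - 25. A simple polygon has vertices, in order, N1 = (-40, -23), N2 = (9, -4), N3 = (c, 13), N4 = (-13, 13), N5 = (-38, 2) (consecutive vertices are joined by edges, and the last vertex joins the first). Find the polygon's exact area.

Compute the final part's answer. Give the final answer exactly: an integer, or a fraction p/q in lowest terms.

Stage 1: -5*(12)^3 - 6*(12)^2 + 7*(12)^1 + 4 = (-8640) + (-864) + (84) + (4) = -9416; answer -9416
Stage 2: S1 = -9416; r = 0; cross terms: (-21*-34 - -16*-9)=570, (-16*-25 - 11*-34)=774, (11*6 - 12*-25)=366, (12*39 - 0*6)=468, (0*-9 - -21*39)=819; twice the area = |2997| = 2997; area = 2997/2; boundary points = 5 + 9 + 1 + 3 + 3 = 21; strictly interior points = area - boundary/2 + 1 = 1489; answer 1489
Stage 3: S2 = 1489; m = -9; remainder = value at the root: -9*(-9)^3 - 2*(-9)^2 - 3*(-9)^1 - 2 = (6561) + (-162) + (27) + (-2) = 6424; answer 6424
Stage 4: S3 = 6424; c = 15; cross terms: (-40*-4 - 9*-23)=367, (9*13 - 15*-4)=177, (15*13 - -13*13)=364, (-13*2 - -38*13)=468, (-38*-23 - -40*2)=954; twice the area = |2330| = 2330; area = 1165; answer 1165

1165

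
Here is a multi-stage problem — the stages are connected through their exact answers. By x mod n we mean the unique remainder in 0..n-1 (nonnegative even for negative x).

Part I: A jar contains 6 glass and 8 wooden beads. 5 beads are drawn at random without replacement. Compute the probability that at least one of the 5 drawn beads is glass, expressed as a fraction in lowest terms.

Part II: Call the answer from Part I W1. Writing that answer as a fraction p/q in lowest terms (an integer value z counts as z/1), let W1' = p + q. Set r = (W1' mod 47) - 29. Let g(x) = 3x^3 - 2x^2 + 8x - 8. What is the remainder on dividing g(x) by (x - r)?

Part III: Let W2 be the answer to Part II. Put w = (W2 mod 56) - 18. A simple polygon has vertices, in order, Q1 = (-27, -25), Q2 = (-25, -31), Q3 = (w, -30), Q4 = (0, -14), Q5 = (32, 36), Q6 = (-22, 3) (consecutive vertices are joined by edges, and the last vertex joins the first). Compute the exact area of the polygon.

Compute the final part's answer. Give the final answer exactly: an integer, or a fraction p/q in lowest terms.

1371

Part I: total draws C(14,5) = 2002; complement C(8,5) = 56; favorable 2002 - 56 = 1946; P = 139/143; answer 139/143
Part II: W1 = 139/143; threaded value p + q = 282; r = -29; remainder = value at the root: 3*(-29)^3 - 2*(-29)^2 + 8*(-29)^1 - 8 = (-73167) + (-1682) + (-232) + (-8) = -75089; answer -75089
Part III: W2 = -75089; w = -11; cross terms: (-27*-31 - -25*-25)=212, (-25*-30 - -11*-31)=409, (-11*-14 - 0*-30)=154, (0*36 - 32*-14)=448, (32*3 - -22*36)=888, (-22*-25 - -27*3)=631; twice the area = |2742| = 2742; area = 1371; answer 1371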